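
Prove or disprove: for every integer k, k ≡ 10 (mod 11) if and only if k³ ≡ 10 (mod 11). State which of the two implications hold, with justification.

Both directions hold; the statement is true.

[⇒] Suppose k ≡ 10 (mod 11). Write k = 11j + 10. Then (11j + 10)³ = 1331j³ + 3630j² + 3300j + 1000 = 11(121j³ + 330j² + 300j + 90) + 10, so k³ ≡ 10 (mod 11).

[⇐] Conversely, suppose k³ ≡ 10 (mod 11). The only residue r in {0, …, 10} with r³ ≡ 10 (mod 11) is r = 10, so k ≡ 10 (mod 11).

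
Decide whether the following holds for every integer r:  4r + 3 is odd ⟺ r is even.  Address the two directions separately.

[⇒] This fails: take r = 7. Then 4r + 3 = 31, which is odd, yet r = 7 is odd, not even.

[⇐] Suppose r is even. Since 4 is even, 4r is even for every r, so 4r + 3 has the same parity as 3, which is odd. Hence 4r + 3 is odd.

Only the reverse direction holds.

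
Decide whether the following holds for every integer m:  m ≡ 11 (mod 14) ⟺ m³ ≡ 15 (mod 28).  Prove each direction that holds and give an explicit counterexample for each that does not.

Forward direction. This fails: take m = 25. Then 25 ≡ 11 (mod 14), but 25³ = 15625 ≡ 1 (mod 28), not 15.

Converse. This fails: take m = 15. Then 15³ = 3375 ≡ 15 (mod 28), yet 15 ≡ 1 (mod 14), not 11.

(⇒) fails and (⇐) fails.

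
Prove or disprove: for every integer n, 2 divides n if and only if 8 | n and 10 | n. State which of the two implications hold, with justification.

(→) This fails: take n = 2. Certainly 2 ∣ 2, but 8 ∤ 2.

(←) Suppose 8 ∣ n and 10 ∣ n. Any common multiple of 8 and 10 is a multiple of their lcm; here lcm(8, 10) = 8·10/gcd(8, 10) = 80/2 = 40, so 40 ∣ n. Since 2 ∣ 40, it follows that 2 ∣ n.

Only the reverse direction holds.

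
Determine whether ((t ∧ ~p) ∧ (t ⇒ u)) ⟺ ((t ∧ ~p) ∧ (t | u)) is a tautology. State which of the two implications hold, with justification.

Converse. This fails. Under p = F, u = F, t = T, the left side is false but the right side is true.

Forward direction. Assume the antecedent. If p is true, the antecedent cannot hold. If p is false, the antecedent forces (p = F, u = T, t = T), and (t ∧ ~p) ∧ (t | u) holds there. Either way (t ∧ ~p) ∧ (t | u) holds.

(⇒) holds; (⇐) fails.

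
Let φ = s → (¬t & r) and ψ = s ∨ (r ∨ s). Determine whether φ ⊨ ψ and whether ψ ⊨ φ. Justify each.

Forward direction. This fails. Under s = F, t = F, r = F, the left side is true but the right side is false.

Converse. This fails. Under s = T, t = F, r = F, the left side is false but the right side is true.

(⇒) fails and (⇐) fails.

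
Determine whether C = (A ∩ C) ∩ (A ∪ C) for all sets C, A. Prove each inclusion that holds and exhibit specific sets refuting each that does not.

Only the reverse inclusion holds.

(⊆) This inclusion fails. Take C = {1}, A = ∅; then 1 ∈ C but 1 ∉ (A ∩ C) ∩ (A ∪ C).

(⊇) Let x ∈ (A ∩ C) ∩ (A ∪ C). Then x ∈ C ∩ A, from which x ∈ C.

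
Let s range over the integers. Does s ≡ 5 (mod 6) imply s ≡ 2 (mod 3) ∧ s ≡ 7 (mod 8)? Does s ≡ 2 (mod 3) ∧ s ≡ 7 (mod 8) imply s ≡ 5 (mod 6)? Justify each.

The forward direction fails; the converse holds.

[⇐] If s ≡ 2 (mod 3) and s ≡ 7 (mod 8), then by the Chinese remainder theorem s ≡ 23 (mod 24). Since 23 ≡ 5 (mod 6) and 6 ∣ 24, we get s ≡ 5 (mod 6).

[⇒] This fails: s = 17 gives 17 ≡ 5 (mod 6) but 17 ≡ 1 (mod 8), so the conjunction on the right does not hold.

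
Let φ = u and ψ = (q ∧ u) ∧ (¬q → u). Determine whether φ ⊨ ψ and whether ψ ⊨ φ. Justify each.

Forward direction. This fails. Under u = T, q = F, the left side is true but the right side is false.

Converse. Assume the antecedent. If u is true, u reduces to true regardless of the other variables. If u is false, the antecedent cannot hold. Either way u holds.

(⇒) fails; (⇐) holds.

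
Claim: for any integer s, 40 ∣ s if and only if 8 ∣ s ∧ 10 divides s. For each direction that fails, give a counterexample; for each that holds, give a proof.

Both directions hold; the statement is true.

[⇒] If 40 ∣ s, write s = 40q. Since 40 = 5·8, s = 8·(5q), so 8 ∣ s; and since 40 = 4·10, s = 10·(4q), so 10 ∣ s.

[⇐] Suppose 8 ∣ s and 10 ∣ s. Any common multiple of 8 and 10 is a multiple of their lcm; here lcm(8, 10) = 8·10/gcd(8, 10) = 80/2 = 40, so 40 ∣ s.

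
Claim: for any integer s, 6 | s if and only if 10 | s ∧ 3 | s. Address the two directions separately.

[⇒] This fails: take s = 6. Certainly 6 ∣ 6, but 10 ∤ 6.

[⇐] Suppose 10 ∣ s and 3 ∣ s. Any common multiple of 10 and 3 is a multiple of their lcm; here gcd(10, 3) = 1, so lcm(10, 3) = 10·3 = 30, so 30 ∣ s. Since 6 ∣ 30, it follows that 6 ∣ s.

(⇒) fails; (⇐) holds.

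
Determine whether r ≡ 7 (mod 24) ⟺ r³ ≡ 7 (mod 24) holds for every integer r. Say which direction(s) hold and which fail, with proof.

Equivalent; both directions hold.

(←) Suppose r³ ≡ 7 (mod 24). The only residue r in {0, …, 23} with r³ ≡ 7 (mod 24) is r = 7, so r ≡ 7 (mod 24).

(→) Suppose r ≡ 7 (mod 24). Write r = 24j + 7. Then (24j + 7)³ = 13824j³ + 12096j² + 3528j + 343 = 24(576j³ + 504j² + 147j + 14) + 7, so r³ ≡ 7 (mod 24).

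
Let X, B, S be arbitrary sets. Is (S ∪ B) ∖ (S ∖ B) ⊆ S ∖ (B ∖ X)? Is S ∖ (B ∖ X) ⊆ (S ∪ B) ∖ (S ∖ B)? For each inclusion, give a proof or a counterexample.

Both inclusions fail.

(⟹) This inclusion fails. Take X = ∅, B = {1}, S = ∅; then 1 ∈ (S ∪ B) ∖ (S ∖ B) but 1 ∉ S ∖ (B ∖ X).

(⟸) This inclusion fails. Take X = ∅, B = ∅, S = {1}; then 1 ∈ S ∖ (B ∖ X) but 1 ∉ (S ∪ B) ∖ (S ∖ B).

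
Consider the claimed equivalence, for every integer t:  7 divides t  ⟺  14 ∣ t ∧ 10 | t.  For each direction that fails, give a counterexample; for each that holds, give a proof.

Converse. Suppose 14 ∣ t and 10 ∣ t. Any common multiple of 14 and 10 is a multiple of their lcm; here lcm(14, 10) = 14·10/gcd(14, 10) = 140/2 = 70, so 70 ∣ t. Since 7 ∣ 70, it follows that 7 ∣ t.

Forward direction. This fails: take t = 7. Certainly 7 ∣ 7, but 14 ∤ 7.

(⇒) fails; (⇐) holds.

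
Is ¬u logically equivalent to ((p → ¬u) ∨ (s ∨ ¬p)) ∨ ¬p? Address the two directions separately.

The forward direction holds; the converse fails.

(⇒) Assume the antecedent. If p is true, the antecedent forces (p = T, s = F, u = F) or (p = T, s = T, u = F), and ((p → ¬u) ∨ (s ∨ ¬p)) ∨ ¬p holds there. If p is false, ((p → ¬u) ∨ (s ∨ ¬p)) ∨ ¬p reduces to true regardless of the other variables. Either way ((p → ¬u) ∨ (s ∨ ¬p)) ∨ ¬p holds.

(⇐) This fails. Under p = F, s = F, u = T, the left side is false but the right side is true.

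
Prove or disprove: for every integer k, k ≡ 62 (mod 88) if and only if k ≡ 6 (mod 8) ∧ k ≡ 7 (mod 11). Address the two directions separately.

Equivalent; both directions hold.

[⇒] Suppose k ≡ 62 (mod 88); write k = 88j + 62. Since 8 ∣ 88, reducing mod 8 gives k ≡ 62 ≡ 6 (mod 8); since 11 ∣ 88, reducing mod 11 gives k ≡ 62 ≡ 7 (mod 11).

[⇐] Conversely, if k ≡ 6 (mod 8) and k ≡ 7 (mod 11), then by the Chinese remainder theorem k ≡ 62 (mod 88). This is exactly k ≡ 62 (mod 88).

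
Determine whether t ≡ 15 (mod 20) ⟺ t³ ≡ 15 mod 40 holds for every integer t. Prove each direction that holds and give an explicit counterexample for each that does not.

Not equivalent: only (⇐) holds.

(⇒) This fails: take t = 35. Then 35 ≡ 15 (mod 20), but 35³ = 42875 ≡ 35 (mod 40), not 15.

(⇐) Conversely, the residues r modulo 40 with r³ ≡ 15 (mod 40) are exactly {15}, and each is ≡ 15 (mod 20).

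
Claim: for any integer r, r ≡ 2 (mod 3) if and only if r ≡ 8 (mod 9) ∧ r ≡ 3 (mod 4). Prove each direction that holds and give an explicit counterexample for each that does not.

Only the reverse direction holds.

(⇐) If r ≡ 8 (mod 9) and r ≡ 3 (mod 4), then by the Chinese remainder theorem r ≡ 35 (mod 36). Since 35 ≡ 2 (mod 3) and 3 ∣ 36, we get r ≡ 2 (mod 3).

(⇒) This fails: r = 32 gives 32 ≡ 2 (mod 3) but 32 ≡ 5 (mod 9), so the conjunction on the right does not hold.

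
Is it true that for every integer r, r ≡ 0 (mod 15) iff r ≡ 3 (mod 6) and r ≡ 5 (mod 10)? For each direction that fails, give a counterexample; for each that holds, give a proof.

The forward direction fails; the converse holds.

Converse. If r ≡ 3 (mod 6) and r ≡ 5 (mod 10), then by the Chinese remainder theorem r ≡ 15 (mod 30). Since 15 ≡ 0 (mod 15) and 15 ∣ 30, we get r ≡ 0 (mod 15).

Forward direction. This fails: r = 0 gives 0 ≡ 0 (mod 15) but 0 ≡ 0 (mod 6), so the conjunction on the right does not hold.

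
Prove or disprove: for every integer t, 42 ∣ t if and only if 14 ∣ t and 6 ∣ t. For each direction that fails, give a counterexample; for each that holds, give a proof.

Equivalent; both directions hold.

(⇐) Suppose 14 ∣ t and 6 ∣ t. Any common multiple of 14 and 6 is a multiple of their lcm; here lcm(14, 6) = 14·6/gcd(14, 6) = 84/2 = 42, so 42 ∣ t.

(⇒) If 42 ∣ t, write t = 42q. Since 42 = 3·14, t = 14·(3q), so 14 ∣ t; and since 42 = 7·6, t = 6·(7q), so 6 ∣ t.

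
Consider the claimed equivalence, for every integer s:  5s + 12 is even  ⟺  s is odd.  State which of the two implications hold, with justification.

Both directions fail.

[⇒] This fails: s = 2 gives 5s + 12 = 22, which is even, but 2 is even, not odd.

[⇐] This also fails: s = 3 is odd, but 5s + 12 = 27 is odd, not even.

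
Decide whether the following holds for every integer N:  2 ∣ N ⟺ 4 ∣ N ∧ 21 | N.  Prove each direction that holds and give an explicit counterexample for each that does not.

Only the reverse direction holds.

(⇐) Suppose 4 ∣ N and 21 ∣ N. Any common multiple of 4 and 21 is a multiple of their lcm; here gcd(4, 21) = 1, so lcm(4, 21) = 4·21 = 84, so 84 ∣ N. Since 2 ∣ 84, it follows that 2 ∣ N.

(⇒) This fails: take N = 2. Certainly 2 ∣ 2, but 4 ∤ 2.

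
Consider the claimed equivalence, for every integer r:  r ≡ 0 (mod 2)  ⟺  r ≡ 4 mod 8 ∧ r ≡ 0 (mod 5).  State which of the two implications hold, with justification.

Forward direction. This fails: r = 0 gives 0 ≡ 0 (mod 2) but 0 ≡ 0 (mod 8), so the conjunction on the right does not hold.

Converse. If r ≡ 4 (mod 8) and r ≡ 0 (mod 5), then by the Chinese remainder theorem r ≡ 20 (mod 40). Since 20 ≡ 0 (mod 2) and 2 ∣ 40, we get r ≡ 0 (mod 2).

Only the converse holds.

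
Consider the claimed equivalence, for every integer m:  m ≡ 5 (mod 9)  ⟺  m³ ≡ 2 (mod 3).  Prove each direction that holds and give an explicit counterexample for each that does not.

(→) Suppose m ≡ 5 (mod 9). Then m³ ≡ 5³ = 125 (mod 9), and since 3 ∣ 9, also m³ ≡ 2 (mod 3).

(←) This fails: take m = 2. Then 2³ = 8 ≡ 2 (mod 3), yet 2 ≡ 2 (mod 9), not 5.

Not equivalent: only (⇒) holds.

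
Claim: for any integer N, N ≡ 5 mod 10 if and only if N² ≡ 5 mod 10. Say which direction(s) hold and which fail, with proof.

Forward direction. Suppose N ≡ 5 mod 10. Write N = 10j + 5. Then (10j + 5)² = 100j² + 100j + 25 = 10(10j² + 10j + 2) + 5, so N² ≡ 5 (mod 10).

Converse. For the converse, argue contrapositively. If N ≢ 5 (mod 10), then N is congruent to one of 0, 1, 2, 3, 4, 6, 7, 8, 9 modulo 10, and these give N² ≡ 0, 1, 4, 9, 6, 6, 9, 4, 1 respectively — never 5.

Both directions hold.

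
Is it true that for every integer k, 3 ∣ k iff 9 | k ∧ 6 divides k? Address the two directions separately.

(⟹) This fails: take k = 3. Certainly 3 ∣ 3, but 9 ∤ 3.

(⟸) Suppose 9 ∣ k and 6 ∣ k. Any common multiple of 9 and 6 is a multiple of their lcm; here lcm(9, 6) = 9·6/gcd(9, 6) = 54/3 = 18, so 18 ∣ k. Since 3 ∣ 18, it follows that 3 ∣ k.

Only the converse holds.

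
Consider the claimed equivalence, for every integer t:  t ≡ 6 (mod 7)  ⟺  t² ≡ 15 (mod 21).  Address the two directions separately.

(→) This fails: take t = 13. Then 13 ≡ 6 (mod 7), but 13² = 169 ≡ 1 (mod 21), not 15.

(←) This fails: take t = 15. Then 15² = 225 ≡ 15 (mod 21), yet 15 ≡ 1 (mod 7), not 6.

(⇒) fails and (⇐) fails.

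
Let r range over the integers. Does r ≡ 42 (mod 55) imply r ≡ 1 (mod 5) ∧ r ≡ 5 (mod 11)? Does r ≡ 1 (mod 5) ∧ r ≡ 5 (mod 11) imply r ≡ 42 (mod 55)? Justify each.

Neither direction holds.

(⟹) This fails: r = 42 gives 42 ≡ 42 (mod 55) but 42 ≡ 2 (mod 5), so the conjunction on the right does not hold.

(⟸) This fails: r = 16 satisfies both congruences on the right (16 ≡ 1 mod 5 and 16 ≡ 5 mod 11) yet 16 ≡ 16 (mod 55), not 42.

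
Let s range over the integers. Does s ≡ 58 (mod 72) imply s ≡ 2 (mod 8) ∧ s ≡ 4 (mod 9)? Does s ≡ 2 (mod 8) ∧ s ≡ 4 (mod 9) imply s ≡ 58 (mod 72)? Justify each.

[⇒] Suppose s ≡ 58 (mod 72); write s = 72j + 58. Since 8 ∣ 72, reducing mod 8 gives s ≡ 58 ≡ 2 (mod 8); since 9 ∣ 72, reducing mod 9 gives s ≡ 58 ≡ 4 (mod 9).

[⇐] Conversely, if s ≡ 2 (mod 8) and s ≡ 4 (mod 9), then by the Chinese remainder theorem s ≡ 58 (mod 72). This is exactly s ≡ 58 (mod 72).

Both directions hold.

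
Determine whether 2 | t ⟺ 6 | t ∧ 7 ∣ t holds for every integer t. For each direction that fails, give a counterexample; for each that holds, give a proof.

(⇐) Suppose 6 ∣ t and 7 ∣ t. Any common multiple of 6 and 7 is a multiple of their lcm; here gcd(6, 7) = 1, so lcm(6, 7) = 6·7 = 42, so 42 ∣ t. Since 2 ∣ 42, it follows that 2 ∣ t.

(⇒) This fails: take t = 2. Certainly 2 ∣ 2, but 6 ∤ 2.

Only the reverse direction holds.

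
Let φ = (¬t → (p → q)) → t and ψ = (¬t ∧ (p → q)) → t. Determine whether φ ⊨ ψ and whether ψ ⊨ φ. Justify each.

Both directions hold.

[⇒] Assume the antecedent. If t is true, (¬t ∧ (p → q)) → t reduces to true regardless of the other variables. If t is false, the antecedent forces (t = F, p = T, q = F), and (¬t ∧ (p → q)) → t holds there. Either way (¬t ∧ (p → q)) → t holds.

[⇐] Assume the antecedent. If t is true, (¬t → (p → q)) → t reduces to true regardless of the other variables. If t is false, the antecedent forces (t = F, p = T, q = F), and (¬t → (p → q)) → t holds there. Either way (¬t → (p → q)) → t holds.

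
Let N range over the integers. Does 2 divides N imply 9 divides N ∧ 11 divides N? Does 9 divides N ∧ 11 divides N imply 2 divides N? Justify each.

(→) This fails: take N = 2. Certainly 2 ∣ 2, but 9 ∤ 2.

(←) This fails: take N = 99. Both 9 ∣ 99 and 11 ∣ 99, yet 99 is not a multiple of 2 (since 99 = 49·2 + 1), so 2 ∤ 99.

Both directions fail.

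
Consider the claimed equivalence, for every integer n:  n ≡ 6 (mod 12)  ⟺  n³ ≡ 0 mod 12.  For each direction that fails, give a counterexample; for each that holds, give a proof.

Only the forward implication holds.

Forward direction. Suppose n ≡ 6 (mod 12). Write n = 12j + 6. Then (12j + 6)³ = 1728j³ + 2592j² + 1296j + 216 = 12(144j³ + 216j² + 108j + 18) + 0, so n³ ≡ 0 (mod 12).

Converse. This fails: take n = 0. Then 0³ = 0 ≡ 0 (mod 12), yet 0 ≡ 0 (mod 12), not 6.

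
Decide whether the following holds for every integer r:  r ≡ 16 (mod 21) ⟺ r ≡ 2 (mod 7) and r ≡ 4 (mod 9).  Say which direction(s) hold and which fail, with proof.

Not equivalent: only (⇐) holds.

[⇒] This fails: r = 16 gives 16 ≡ 16 (mod 21) but 16 ≡ 7 (mod 9), so the conjunction on the right does not hold.

[⇐] Conversely, if r ≡ 2 (mod 7) and r ≡ 4 (mod 9), then by the Chinese remainder theorem r ≡ 58 (mod 63). Since 58 ≡ 16 (mod 21) and 21 ∣ 63, we get r ≡ 16 (mod 21).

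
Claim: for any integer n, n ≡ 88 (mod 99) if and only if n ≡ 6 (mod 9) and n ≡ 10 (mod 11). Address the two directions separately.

(→) This fails: n = 88 gives 88 ≡ 88 (mod 99) but 88 ≡ 7 (mod 9), so the conjunction on the right does not hold.

(←) This fails: n = 87 satisfies both congruences on the right (87 ≡ 6 mod 9 and 87 ≡ 10 mod 11) yet 87 ≡ 87 (mod 99), not 88.

(⇒) fails and (⇐) fails.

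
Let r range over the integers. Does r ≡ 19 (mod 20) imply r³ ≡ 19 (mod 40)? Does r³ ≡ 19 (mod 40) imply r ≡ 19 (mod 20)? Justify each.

Only the converse holds.

(⟹) This fails: take r = 39. Then 39 ≡ 19 (mod 20), but 39³ = 59319 ≡ 39 (mod 40), not 19.

(⟸) Conversely, the residues r modulo 40 with r³ ≡ 19 (mod 40) are exactly {19}, and each is ≡ 19 (mod 20).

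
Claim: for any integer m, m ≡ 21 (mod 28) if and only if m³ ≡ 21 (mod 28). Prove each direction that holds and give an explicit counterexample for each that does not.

Both directions hold; the statement is true.

(⟹) Suppose m ≡ 21 (mod 28). Write m = 28j + 21. Then (28j + 21)³ = 21952j³ + 49392j² + 37044j + 9261 = 28(784j³ + 1764j² + 1323j + 330) + 21, so m³ ≡ 21 (mod 28).

(⟸) Conversely, suppose m³ ≡ 21 (mod 28). The only residue r in {0, …, 27} with r³ ≡ 21 (mod 28) is r = 21, so m ≡ 21 (mod 28).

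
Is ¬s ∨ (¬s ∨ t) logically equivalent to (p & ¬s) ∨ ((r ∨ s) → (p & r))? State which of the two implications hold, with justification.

Both directions fail.

(⇒) This fails. Under r = T, p = F, s = F, t = F, the left side is true but the right side is false.

(⇐) This fails. Under r = T, p = T, s = T, t = F, the left side is false but the right side is true.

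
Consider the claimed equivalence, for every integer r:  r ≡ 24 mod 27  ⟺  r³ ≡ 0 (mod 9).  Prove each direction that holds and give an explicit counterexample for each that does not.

(→) Suppose r ≡ 24 (mod 27). Then r³ ≡ 24³ = 13824 (mod 27), and since 9 ∣ 27, also r³ ≡ 0 (mod 9).

(←) This fails: take r = 0. Then 0³ = 0 ≡ 0 (mod 9), yet 0 ≡ 0 (mod 27), not 24.

Only the forward direction holds.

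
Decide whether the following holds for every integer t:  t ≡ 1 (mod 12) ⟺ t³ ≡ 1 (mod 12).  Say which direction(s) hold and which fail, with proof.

Both directions hold; the statement is true.

(→) Suppose t ≡ 1 (mod 12). Write t = 12j + 1. Then (12j + 1)³ = 1728j³ + 432j² + 36j + 1 = 12(144j³ + 36j² + 3j) + 1, so t³ ≡ 1 (mod 12).

(←) Conversely, suppose t³ ≡ 1 (mod 12). The only residue r in {0, …, 11} with r³ ≡ 1 (mod 12) is r = 1, so t ≡ 1 (mod 12).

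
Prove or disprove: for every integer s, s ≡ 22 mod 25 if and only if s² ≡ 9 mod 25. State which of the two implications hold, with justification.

Only the forward implication holds.

(⇒) Suppose s ≡ 22 mod 25. Write s = 25j + 22. Then (25j + 22)² = 625j² + 1100j + 484 = 25(25j² + 44j + 19) + 9, so s² ≡ 9 (mod 25).

(⇐) This fails: take s = 3. Then 3² = 9 ≡ 9 (mod 25), yet 3 ≡ 3 (mod 25), not 22.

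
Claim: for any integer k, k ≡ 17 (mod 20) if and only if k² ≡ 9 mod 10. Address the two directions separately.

Forward direction. Suppose k ≡ 17 (mod 20). Then k² ≡ 17² = 289 (mod 20), and since 10 ∣ 20, also k² ≡ 9 (mod 10).

Converse. This fails: take k = 3. Then 3² = 9 ≡ 9 (mod 10), yet 3 ≡ 3 (mod 20), not 17.

Only the forward direction holds.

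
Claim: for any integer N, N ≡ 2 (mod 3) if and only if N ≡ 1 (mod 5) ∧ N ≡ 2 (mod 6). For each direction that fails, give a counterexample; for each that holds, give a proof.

Not equivalent: only (⇐) holds.

Forward direction. This fails: N = 2 gives 2 ≡ 2 (mod 3) but 2 ≡ 2 (mod 5), so the conjunction on the right does not hold.

Converse. If N ≡ 1 (mod 5) and N ≡ 2 (mod 6), then by the Chinese remainder theorem N ≡ 26 (mod 30). Since 26 ≡ 2 (mod 3) and 3 ∣ 30, we get N ≡ 2 (mod 3).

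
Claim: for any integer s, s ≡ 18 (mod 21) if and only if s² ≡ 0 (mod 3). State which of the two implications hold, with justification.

(⇒) holds; (⇐) fails.

(⟸) This fails: take s = 0. Then 0² = 0 ≡ 0 (mod 3), yet 0 ≡ 0 (mod 21), not 18.

(⟹) Suppose s ≡ 18 (mod 21). Then s² ≡ 18² = 324 (mod 21), and since 3 ∣ 21, also s² ≡ 0 (mod 3).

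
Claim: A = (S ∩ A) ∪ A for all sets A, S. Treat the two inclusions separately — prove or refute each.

Forward inclusion. Let x ∈ A. Then either x ∈ A and x ∉ S; or x ∈ A ∩ S. In each case x ∈ (S ∩ A) ∪ A, so A ⊆ (S ∩ A) ∪ A.

Reverse inclusion. Let x ∈ (S ∩ A) ∪ A. Then either x ∈ A and x ∉ S; or x ∈ A ∩ S. In each case x ∈ A, so (S ∩ A) ∪ A ⊆ A.

Both inclusions hold.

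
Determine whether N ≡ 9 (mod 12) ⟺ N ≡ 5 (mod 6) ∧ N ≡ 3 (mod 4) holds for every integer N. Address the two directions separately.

(⟹) This fails: N = 9 gives 9 ≡ 9 (mod 12) but 9 ≡ 3 (mod 6), so the conjunction on the right does not hold.

(⟸) This fails: N = 11 satisfies both congruences on the right (11 ≡ 5 mod 6 and 11 ≡ 3 mod 4) yet 11 ≡ 11 (mod 12), not 9.

Both directions fail.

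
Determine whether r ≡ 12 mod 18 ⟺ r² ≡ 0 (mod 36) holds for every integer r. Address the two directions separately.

(⇒) holds; (⇐) fails.

(→) Suppose r ≡ 12 (mod 18). Working modulo 36, r ∈ {12, 30}; for each such r, r² ≡ 0 (mod 36).

(←) This fails: take r = 0. Then 0² = 0 ≡ 0 (mod 36), yet 0 ≡ 0 (mod 18), not 12.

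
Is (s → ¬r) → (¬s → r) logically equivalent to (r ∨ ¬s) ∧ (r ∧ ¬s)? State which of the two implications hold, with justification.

Only the converse holds.

(⇒) This fails. Under s = T, r = F, the left side is true but the right side is false.

(⇐) Assume the antecedent. If s is true, the antecedent cannot hold. If s is false, the antecedent forces (s = F, r = T), and (s → ¬r) → (¬s → r) holds there. Either way (s → ¬r) → (¬s → r) holds.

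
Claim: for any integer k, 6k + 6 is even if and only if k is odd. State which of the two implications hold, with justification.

Not equivalent: only (⇐) holds.

[⇒] This fails: take k = 0. Then 6k + 6 = 6, which is even, yet k = 0 is even, not odd.

[⇐] Suppose k is odd. Since 6 is even, 6k is even for every k, so 6k + 6 has the same parity as 6, which is even. Hence 6k + 6 is even.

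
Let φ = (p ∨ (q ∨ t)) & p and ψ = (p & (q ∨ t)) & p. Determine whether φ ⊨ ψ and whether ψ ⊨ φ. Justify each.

The forward direction fails; the converse holds.

(⇒) This fails. Under t = F, p = T, q = F, the left side is true but the right side is false.

(⇐) Assume the antecedent. If t is true, the antecedent forces (t = T, p = T, q = F) or (t = T, p = T, q = T), and (p ∨ (q ∨ t)) & p holds there. If t is false, the antecedent forces (t = F, p = T, q = T), and (p ∨ (q ∨ t)) & p holds there. Either way (p ∨ (q ∨ t)) & p holds.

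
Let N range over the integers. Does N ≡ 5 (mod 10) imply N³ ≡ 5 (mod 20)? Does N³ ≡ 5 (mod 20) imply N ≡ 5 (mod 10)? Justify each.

Converse. The residues r modulo 20 with r³ ≡ 5 (mod 20) are exactly {5}, and each is ≡ 5 (mod 10).

Forward direction. This fails: take N = 15. Then 15 ≡ 5 (mod 10), but 15³ = 3375 ≡ 15 (mod 20), not 5.

(⇒) fails; (⇐) holds.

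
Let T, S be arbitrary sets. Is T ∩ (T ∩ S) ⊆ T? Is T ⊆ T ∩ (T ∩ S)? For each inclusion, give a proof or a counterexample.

(⟸) This inclusion fails. Take T = {1}, S = ∅; then 1 ∈ T but 1 ∉ T ∩ (T ∩ S).

(⟹) Let x ∈ T ∩ (T ∩ S). Then x ∈ T ∩ S, from which x ∈ T.

Only the forward inclusion holds.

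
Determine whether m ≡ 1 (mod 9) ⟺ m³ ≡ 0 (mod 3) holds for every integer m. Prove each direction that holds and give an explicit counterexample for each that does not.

(⇒) fails and (⇐) fails.

(⟹) This fails: take m = 1. Then 1 ≡ 1 (mod 9), but 1³ = 1 ≡ 1 (mod 3), not 0.

(⟸) This fails: take m = 0. Then 0³ = 0 ≡ 0 (mod 3), yet 0 ≡ 0 (mod 9), not 1.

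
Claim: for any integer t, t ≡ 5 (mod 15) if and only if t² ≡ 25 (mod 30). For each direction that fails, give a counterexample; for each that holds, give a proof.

Neither direction holds.

(⟹) This fails: take t = 20. Then 20 ≡ 5 (mod 15), but 20² = 400 ≡ 10 (mod 30), not 25.

(⟸) This fails: take t = 25. Then 25² = 625 ≡ 25 (mod 30), yet 25 ≡ 10 (mod 15), not 5.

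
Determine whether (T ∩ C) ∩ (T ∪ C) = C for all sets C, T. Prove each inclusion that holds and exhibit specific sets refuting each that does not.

Only the forward inclusion holds.

(⟹) Let x ∈ (T ∩ C) ∩ (T ∪ C). Then x ∈ C ∩ T, from which x ∈ C.

(⟸) This inclusion fails. Take C = {1}, T = ∅; then 1 ∈ C but 1 ∉ (T ∩ C) ∩ (T ∪ C).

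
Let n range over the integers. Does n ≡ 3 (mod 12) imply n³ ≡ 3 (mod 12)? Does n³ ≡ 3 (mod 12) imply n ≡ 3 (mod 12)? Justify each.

[⇐] For the converse, argue contrapositively. If n ≢ 3 (mod 12), then n is congruent to one of 0, 1, 2, 4, 5, 6, 7, 8, 9, 10, 11 modulo 12, and these give n³ ≡ 0, 1, 8, 4, 5, 0, 7, 8, 9, 4, 11 respectively — never 3.

[⇒] Suppose n ≡ 3 (mod 12). Write n = 12j + 3. Then (12j + 3)³ = 1728j³ + 1296j² + 324j + 27 = 12(144j³ + 108j² + 27j + 2) + 3, so n³ ≡ 3 (mod 12).

Both implications hold.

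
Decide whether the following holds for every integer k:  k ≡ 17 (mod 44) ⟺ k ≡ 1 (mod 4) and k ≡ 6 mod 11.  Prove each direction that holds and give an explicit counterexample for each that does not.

(⟸) If k ≡ 1 (mod 4) and k ≡ 6 (mod 11), then by the Chinese remainder theorem k ≡ 17 (mod 44). This is exactly k ≡ 17 (mod 44).

(⟹) Suppose k ≡ 17 (mod 44); write k = 44j + 17. Since 4 ∣ 44, reducing mod 4 gives k ≡ 17 ≡ 1 (mod 4); since 11 ∣ 44, reducing mod 11 gives k ≡ 17 ≡ 6 (mod 11).

Both directions hold.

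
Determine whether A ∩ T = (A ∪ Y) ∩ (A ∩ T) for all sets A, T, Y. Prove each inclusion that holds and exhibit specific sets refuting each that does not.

(⊆) Let x ∈ A ∩ T. Then either x ∈ A ∩ T and x ∉ Y; or x ∈ A ∩ T ∩ Y. In each case x ∈ (A ∪ Y) ∩ (A ∩ T), so A ∩ T ⊆ (A ∪ Y) ∩ (A ∩ T).

(⊇) Let x ∈ (A ∪ Y) ∩ (A ∩ T). Then either x ∈ A ∩ T and x ∉ Y; or x ∈ A ∩ T ∩ Y. In each case x ∈ A ∩ T, so (A ∪ Y) ∩ (A ∩ T) ⊆ A ∩ T.

Both inclusions hold; the sets are equal.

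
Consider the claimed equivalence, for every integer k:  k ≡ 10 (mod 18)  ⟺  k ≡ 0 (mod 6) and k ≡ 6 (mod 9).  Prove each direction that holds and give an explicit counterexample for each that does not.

(→) This fails: k = 10 gives 10 ≡ 10 (mod 18) but 10 ≡ 4 (mod 6), so the conjunction on the right does not hold.

(←) This fails: k = 6 satisfies both congruences on the right (6 ≡ 0 mod 6 and 6 ≡ 6 mod 9) yet 6 ≡ 6 (mod 18), not 10.

Neither direction holds.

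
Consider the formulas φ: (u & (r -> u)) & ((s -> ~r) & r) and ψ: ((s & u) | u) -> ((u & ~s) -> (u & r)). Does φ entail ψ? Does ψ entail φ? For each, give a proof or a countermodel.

(←) This fails. Under r = F, s = F, u = F, the left side is false but the right side is true.

(→) Assume the antecedent. If r is true, the consequent reduces to true regardless of the other variables. If r is false, the antecedent cannot hold. Either way the consequent holds.

Not equivalent: only (⇒) holds.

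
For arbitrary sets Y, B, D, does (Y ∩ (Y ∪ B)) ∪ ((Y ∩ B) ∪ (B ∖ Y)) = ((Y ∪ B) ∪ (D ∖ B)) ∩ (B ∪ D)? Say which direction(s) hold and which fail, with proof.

(⊆) fails and (⊇) fails.

(⟹) This inclusion fails. Take Y = {1}, B = ∅, D = ∅; then 1 ∈ (Y ∩ (Y ∪ B)) ∪ ((Y ∩ B) ∪ (B ∖ Y)) but 1 ∉ ((Y ∪ B) ∪ (D ∖ B)) ∩ (B ∪ D).

(⟸) This inclusion fails. Take Y = ∅, B = ∅, D = {1}; then 1 ∈ ((Y ∪ B) ∪ (D ∖ B)) ∩ (B ∪ D) but 1 ∉ (Y ∩ (Y ∪ B)) ∪ ((Y ∩ B) ∪ (B ∖ Y)).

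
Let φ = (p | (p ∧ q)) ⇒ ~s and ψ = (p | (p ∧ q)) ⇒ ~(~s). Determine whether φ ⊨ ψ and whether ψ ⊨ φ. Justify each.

(→) This fails. Under s = F, p = T, q = F, the left side is true but the right side is false.

(←) This fails. Under s = T, p = T, q = F, the left side is false but the right side is true.

Both directions fail.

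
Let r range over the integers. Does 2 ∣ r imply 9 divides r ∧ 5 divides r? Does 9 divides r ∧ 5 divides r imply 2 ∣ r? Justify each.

Both directions fail.

[⇒] This fails: take r = 2. Certainly 2 ∣ 2, but 9 ∤ 2.

[⇐] This fails: take r = 45. Both 9 ∣ 45 and 5 ∣ 45, yet 45 is not a multiple of 2 (since 45 = 22·2 + 1), so 2 ∤ 45.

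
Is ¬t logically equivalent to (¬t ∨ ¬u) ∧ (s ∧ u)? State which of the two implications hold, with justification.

(→) This fails. Under u = F, t = F, s = F, the left side is true but the right side is false.

(←) Assume the antecedent. If u is true, the antecedent forces (u = T, t = F, s = T), and ¬t holds there. If u is false, the antecedent cannot hold. Either way ¬t holds.

Only the reverse direction holds.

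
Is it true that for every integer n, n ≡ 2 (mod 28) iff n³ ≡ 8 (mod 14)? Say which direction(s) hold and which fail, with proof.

Only the forward direction holds.

(←) This fails: take n = 4. Then 4³ = 64 ≡ 8 (mod 14), yet 4 ≡ 4 (mod 28), not 2.

(→) Suppose n ≡ 2 (mod 28). Then n³ ≡ 2³ = 8 (mod 28), and since 14 ∣ 28, also n³ ≡ 8 (mod 14).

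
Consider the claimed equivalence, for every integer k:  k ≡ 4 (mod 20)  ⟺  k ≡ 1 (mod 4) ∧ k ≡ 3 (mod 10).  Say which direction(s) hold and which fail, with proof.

(→) This fails: k = 4 gives 4 ≡ 4 (mod 20) but 4 ≡ 0 (mod 4), so the conjunction on the right does not hold.

(←) This fails: k = 13 satisfies both congruences on the right (13 ≡ 1 mod 4 and 13 ≡ 3 mod 10) yet 13 ≡ 13 (mod 20), not 4.

(⇒) fails and (⇐) fails.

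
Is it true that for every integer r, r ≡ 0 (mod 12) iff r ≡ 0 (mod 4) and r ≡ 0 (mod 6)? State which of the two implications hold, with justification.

(⟹) Suppose r ≡ 0 (mod 12); write r = 12j + 0. Since 4 ∣ 12, reducing mod 4 gives r ≡ 0 (mod 4); since 6 ∣ 12, reducing mod 6 gives r ≡ 0 (mod 6).

(⟸) Conversely, if r ≡ 0 (mod 4) and r ≡ 0 (mod 6), then by the Chinese remainder theorem r ≡ 0 (mod 12). This is exactly r ≡ 0 (mod 12).

Equivalent; both directions hold.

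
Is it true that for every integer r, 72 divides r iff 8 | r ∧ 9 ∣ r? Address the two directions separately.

Both directions hold.

(⟸) Suppose 8 ∣ r and 9 ∣ r. Any common multiple of 8 and 9 is a multiple of their lcm; here gcd(8, 9) = 1, so lcm(8, 9) = 8·9 = 72, so 72 ∣ r.

(⟹) If 72 ∣ r, write r = 72q. Since 72 = 9·8, r = 8·(9q), so 8 ∣ r; and since 72 = 8·9, r = 9·(8q), so 9 ∣ r.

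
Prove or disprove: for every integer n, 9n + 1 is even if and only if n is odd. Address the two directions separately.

(⇒) Suppose 9n + 1 is even. Since 9 is odd, 9n and n have the same parity, so 9n + 1 ≡ n + 1 (mod 2). As 1 is odd, 9n + 1 is even exactly when n is odd. Thus n is odd.

(⇐) Conversely, suppose n is odd; write n = 2j + 1. Then 9n + 1 = 9·(2j + 1) + 1 = 2·9j + 10, which is even.

Equivalent; both directions hold.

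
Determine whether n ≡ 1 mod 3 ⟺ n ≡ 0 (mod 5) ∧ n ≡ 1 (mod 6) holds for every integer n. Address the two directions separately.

(⇒) fails; (⇐) holds.

(⇒) This fails: n = 1 gives 1 ≡ 1 (mod 3) but 1 ≡ 1 (mod 5), so the conjunction on the right does not hold.

(⇐) Conversely, if n ≡ 0 (mod 5) and n ≡ 1 (mod 6), then by the Chinese remainder theorem n ≡ 25 (mod 30). Since 25 ≡ 1 (mod 3) and 3 ∣ 30, we get n ≡ 1 (mod 3).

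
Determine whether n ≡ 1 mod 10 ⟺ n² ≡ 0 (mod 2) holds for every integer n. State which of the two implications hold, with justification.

Neither implication holds.

(→) This fails: take n = 1. Then 1 ≡ 1 (mod 10), but 1² = 1 ≡ 1 (mod 2), not 0.

(←) This fails: take n = 0. Then 0² = 0 ≡ 0 (mod 2), yet 0 ≡ 0 (mod 10), not 1.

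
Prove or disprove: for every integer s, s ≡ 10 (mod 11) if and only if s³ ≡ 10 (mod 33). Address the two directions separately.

[⇒] This fails: take s = 21. Then 21 ≡ 10 (mod 11), but 21³ = 9261 ≡ 21 (mod 33), not 10.

[⇐] Conversely, the residues r modulo 33 with r³ ≡ 10 (mod 33) are exactly {10}, and each is ≡ 10 (mod 11).

The forward direction fails; the converse holds.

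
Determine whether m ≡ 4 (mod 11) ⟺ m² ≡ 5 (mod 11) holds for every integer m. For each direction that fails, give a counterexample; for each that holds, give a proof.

(→) Suppose m ≡ 4 (mod 11). Write m = 11j + 4. Then (11j + 4)² = 121j² + 88j + 16 = 11(11j² + 8j + 1) + 5, so m² ≡ 5 (mod 11).

(←) This fails: take m = 7. Then 7² = 49 ≡ 5 (mod 11), yet 7 ≡ 7 (mod 11), not 4.

The forward direction holds; the converse fails.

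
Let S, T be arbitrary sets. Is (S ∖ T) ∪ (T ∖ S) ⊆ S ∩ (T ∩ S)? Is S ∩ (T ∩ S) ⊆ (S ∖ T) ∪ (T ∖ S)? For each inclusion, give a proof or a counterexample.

(⟹) This inclusion fails. Take S = {1}, T = ∅; then 1 ∈ (S ∖ T) ∪ (T ∖ S) but 1 ∉ S ∩ (T ∩ S).

(⟸) This inclusion fails. Take S = {1}, T = {1}; then 1 ∈ S ∩ (T ∩ S) but 1 ∉ (S ∖ T) ∪ (T ∖ S).

(⊆) fails and (⊇) fails.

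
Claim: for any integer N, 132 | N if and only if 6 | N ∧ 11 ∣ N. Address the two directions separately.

(⟸) This fails: take N = 66. Both 6 ∣ 66 and 11 ∣ 66, yet 66 is not a multiple of 132 (since 66 = 0·132 + 66), so 132 ∤ 66.

(⟹) If 132 ∣ N, write N = 132q. Since 132 = 22·6, N = 6·(22q), so 6 ∣ N; and since 132 = 12·11, N = 11·(12q), so 11 ∣ N.

(⇒) holds; (⇐) fails.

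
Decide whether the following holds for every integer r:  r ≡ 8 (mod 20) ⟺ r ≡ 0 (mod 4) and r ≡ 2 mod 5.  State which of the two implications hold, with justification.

[⇒] This fails: r = 8 gives 8 ≡ 8 (mod 20) but 8 ≡ 3 (mod 5), so the conjunction on the right does not hold.

[⇐] This fails: r = 12 satisfies both congruences on the right (12 ≡ 0 mod 4 and 12 ≡ 2 mod 5) yet 12 ≡ 12 (mod 20), not 8.

Both directions fail.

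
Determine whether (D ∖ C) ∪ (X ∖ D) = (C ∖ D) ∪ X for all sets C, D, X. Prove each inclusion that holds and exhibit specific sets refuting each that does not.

Both inclusions fail.

Forward inclusion. This inclusion fails. Take C = ∅, D = {1}, X = ∅; then 1 ∈ (D ∖ C) ∪ (X ∖ D) but 1 ∉ (C ∖ D) ∪ X.

Reverse inclusion. This inclusion fails. Take C = {1}, D = ∅, X = ∅; then 1 ∈ (C ∖ D) ∪ X but 1 ∉ (D ∖ C) ∪ (X ∖ D).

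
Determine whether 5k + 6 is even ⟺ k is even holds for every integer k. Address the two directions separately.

[⇒] Suppose 5k + 6 is even. Since 5 is odd, 5k and k have the same parity, so 5k + 6 ≡ k + 6 (mod 2). As 6 is even, 5k + 6 is even exactly when k is even. Thus k is even.

[⇐] Conversely, suppose k is even; write k = 2j. Then 5k + 6 = 5·(2j) + 6 = 2·5j + 6, which is even.

Both directions hold.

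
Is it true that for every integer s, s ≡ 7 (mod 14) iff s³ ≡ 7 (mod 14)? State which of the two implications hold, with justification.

The biconditional holds.

(⇐) Suppose s³ ≡ 7 (mod 14). The only residue r in {0, …, 13} with r³ ≡ 7 (mod 14) is r = 7, so s ≡ 7 (mod 14).

(⇒) Suppose s ≡ 7 (mod 14). Write s = 14j + 7. Then (14j + 7)³ = 2744j³ + 4116j² + 2058j + 343 = 14(196j³ + 294j² + 147j + 24) + 7, so s³ ≡ 7 (mod 14).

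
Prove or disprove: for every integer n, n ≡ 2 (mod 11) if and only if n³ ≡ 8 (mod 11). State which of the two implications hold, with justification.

(⇒) Suppose n ≡ 2 (mod 11). Write n = 11j + 2. Then (11j + 2)³ = 1331j³ + 726j² + 132j + 8 = 11(121j³ + 66j² + 12j) + 8, so n³ ≡ 8 (mod 11).

(⇐) Conversely, suppose n³ ≡ 8 (mod 11). The only residue r in {0, …, 10} with r³ ≡ 8 (mod 11) is r = 2, so n ≡ 2 (mod 11).

Equivalent; both directions hold.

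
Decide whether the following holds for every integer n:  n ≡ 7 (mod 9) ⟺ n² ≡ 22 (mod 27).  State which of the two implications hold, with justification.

Neither direction holds.

[⇒] This fails: take n = 16. Then 16 ≡ 7 (mod 9), but 16² = 256 ≡ 13 (mod 27), not 22.

[⇐] This fails: take n = 20. Then 20² = 400 ≡ 22 (mod 27), yet 20 ≡ 2 (mod 9), not 7.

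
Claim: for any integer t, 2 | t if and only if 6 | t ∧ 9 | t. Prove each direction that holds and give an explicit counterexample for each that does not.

Only the reverse direction holds.

[⇒] This fails: take t = 2. Certainly 2 ∣ 2, but 6 ∤ 2.

[⇐] Suppose 6 ∣ t and 9 ∣ t. Any common multiple of 6 and 9 is a multiple of their lcm; here lcm(6, 9) = 6·9/gcd(6, 9) = 54/3 = 18, so 18 ∣ t. Since 2 ∣ 18, it follows that 2 ∣ t.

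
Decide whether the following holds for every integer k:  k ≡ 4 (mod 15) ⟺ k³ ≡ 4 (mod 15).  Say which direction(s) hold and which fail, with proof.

Equivalent; both directions hold.

(→) Suppose k ≡ 4 (mod 15). Write k = 15j + 4. Then (15j + 4)³ = 3375j³ + 2700j² + 720j + 64 = 15(225j³ + 180j² + 48j + 4) + 4, so k³ ≡ 4 (mod 15).

(←) Conversely, suppose k³ ≡ 4 (mod 15). The only residue r in {0, …, 14} with r³ ≡ 4 (mod 15) is r = 4, so k ≡ 4 (mod 15).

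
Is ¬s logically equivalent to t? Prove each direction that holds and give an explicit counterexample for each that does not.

(⟹) This fails. Under s = F, t = F, the left side is true but the right side is false.

(⟸) This fails. Under s = T, t = T, the left side is false but the right side is true.

Both directions fail.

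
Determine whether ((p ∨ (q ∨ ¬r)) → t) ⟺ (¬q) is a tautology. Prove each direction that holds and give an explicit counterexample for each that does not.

(⇒) fails and (⇐) fails.

(⟹) This fails. Under r = F, q = T, p = F, t = T, the left side is true but the right side is false.

(⟸) This fails. Under r = F, q = F, p = F, t = F, the left side is false but the right side is true.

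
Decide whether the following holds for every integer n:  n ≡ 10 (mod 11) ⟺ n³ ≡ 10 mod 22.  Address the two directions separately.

(⟸) The residues r modulo 22 with r³ ≡ 10 (mod 22) are exactly {10}, and each is ≡ 10 (mod 11).

(⟹) This fails: take n = 21. Then 21 ≡ 10 (mod 11), but 21³ = 9261 ≡ 21 (mod 22), not 10.

Only the reverse direction holds.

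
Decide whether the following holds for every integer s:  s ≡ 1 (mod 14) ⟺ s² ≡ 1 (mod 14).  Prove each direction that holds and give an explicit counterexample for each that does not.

(⟹) Suppose s ≡ 1 (mod 14). Write s = 14j + 1. Then (14j + 1)² = 196j² + 28j + 1 = 14(14j² + 2j) + 1, so s² ≡ 1 (mod 14).

(⟸) This fails: take s = 13. Then 13² = 169 ≡ 1 (mod 14), yet 13 ≡ 13 (mod 14), not 1.

The forward direction holds; the converse fails.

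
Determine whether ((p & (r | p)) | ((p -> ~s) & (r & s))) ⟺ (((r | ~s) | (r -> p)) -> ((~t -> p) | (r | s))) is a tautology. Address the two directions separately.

(⟹) Assume the antecedent. If p is true, the consequent reduces to true regardless of the other variables. If p is false, the antecedent forces (p = F, r = T, s = T, t = F) or (p = F, r = T, s = T, t = T), and the consequent holds there. Either way the consequent holds.

(⟸) This fails. Under p = F, r = T, s = F, t = F, the left side is false but the right side is true.

Only the forward implication holds.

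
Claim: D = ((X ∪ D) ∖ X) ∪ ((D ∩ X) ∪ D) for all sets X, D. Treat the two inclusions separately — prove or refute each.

Both inclusions hold.

Reverse inclusion. Let x ∈ ((X ∪ D) ∖ X) ∪ ((D ∩ X) ∪ D). Then either x ∈ D and x ∉ X; or x ∈ X ∩ D. In each case x ∈ D, so ((X ∪ D) ∖ X) ∪ ((D ∩ X) ∪ D) ⊆ D.

Forward inclusion. Let x ∈ D. Then either x ∈ D and x ∉ X; or x ∈ X ∩ D. In each case x ∈ ((X ∪ D) ∖ X) ∪ ((D ∩ X) ∪ D), so D ⊆ ((X ∪ D) ∖ X) ∪ ((D ∩ X) ∪ D).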